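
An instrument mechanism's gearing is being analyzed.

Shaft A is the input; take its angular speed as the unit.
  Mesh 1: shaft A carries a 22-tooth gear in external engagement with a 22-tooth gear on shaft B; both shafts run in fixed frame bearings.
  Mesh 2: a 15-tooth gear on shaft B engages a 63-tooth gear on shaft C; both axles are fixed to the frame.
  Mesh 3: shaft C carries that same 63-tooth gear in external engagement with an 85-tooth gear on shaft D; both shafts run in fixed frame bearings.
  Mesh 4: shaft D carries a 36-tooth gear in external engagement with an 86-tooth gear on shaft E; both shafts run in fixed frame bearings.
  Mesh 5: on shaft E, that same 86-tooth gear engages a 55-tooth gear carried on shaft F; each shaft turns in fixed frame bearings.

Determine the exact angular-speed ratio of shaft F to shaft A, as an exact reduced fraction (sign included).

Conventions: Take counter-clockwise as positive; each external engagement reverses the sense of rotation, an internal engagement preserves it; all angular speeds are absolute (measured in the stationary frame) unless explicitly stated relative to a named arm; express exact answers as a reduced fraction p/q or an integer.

class = fixed-axis compound train [5 meshes; 5 ratios multiply, 5 sense flips]
mesh 1 [22T→22T]: running ratio 1, sense −
mesh 2 [15T→63T]: running ratio 5/21, sense +
mesh 3 [63T→85T]: running ratio 3/17, sense −
mesh 4 [36T→86T]: running ratio 54/731, sense +
mesh 5 [86T→55T]: running ratio 108/935, sense −
ω_out/ω_in = -108/935

-108/935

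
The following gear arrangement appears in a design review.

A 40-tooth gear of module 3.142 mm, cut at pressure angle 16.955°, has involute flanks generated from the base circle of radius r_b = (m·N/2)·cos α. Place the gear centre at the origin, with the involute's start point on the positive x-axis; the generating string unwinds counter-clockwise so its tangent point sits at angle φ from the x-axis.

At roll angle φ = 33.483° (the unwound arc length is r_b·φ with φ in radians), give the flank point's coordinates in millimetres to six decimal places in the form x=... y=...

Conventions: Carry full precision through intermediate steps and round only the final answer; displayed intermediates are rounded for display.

topology: single-mesh involute geometry — m = 3.142, N = 40
pitch radius r_p = m·N/2 = 3.142·40/2 = 62.840000
base radius r_b = r_p·cos α = 62.840000·cos 16.955° = 60.108602
roll angle φ = 33.483° = 0.58438859 rad
x = r_b·(cos φ + φ·sin φ) = 69.512630
y = r_b·(sin φ − φ·cos φ) = 3.863811

x=69.512630 y=3.863811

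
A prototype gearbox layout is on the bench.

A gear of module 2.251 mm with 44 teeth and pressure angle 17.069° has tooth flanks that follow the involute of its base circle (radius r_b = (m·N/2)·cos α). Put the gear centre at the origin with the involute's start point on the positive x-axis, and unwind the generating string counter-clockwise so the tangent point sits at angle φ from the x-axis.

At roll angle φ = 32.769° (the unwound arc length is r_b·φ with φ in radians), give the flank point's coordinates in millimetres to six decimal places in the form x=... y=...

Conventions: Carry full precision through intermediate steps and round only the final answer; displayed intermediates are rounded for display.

x=54.461490 y=2.856682

topology: single-mesh involute geometry — m = 2.251, N = 44
pitch radius r_p = m·N/2 = 2.251·44/2 = 49.522000
base radius r_b = r_p·cos α = 49.522000·cos 17.069° = 47.340653
roll angle φ = 32.769° = 0.57192694 rad
x = r_b·(cos φ + φ·sin φ) = 54.461490
y = r_b·(sin φ − φ·cos φ) = 2.856682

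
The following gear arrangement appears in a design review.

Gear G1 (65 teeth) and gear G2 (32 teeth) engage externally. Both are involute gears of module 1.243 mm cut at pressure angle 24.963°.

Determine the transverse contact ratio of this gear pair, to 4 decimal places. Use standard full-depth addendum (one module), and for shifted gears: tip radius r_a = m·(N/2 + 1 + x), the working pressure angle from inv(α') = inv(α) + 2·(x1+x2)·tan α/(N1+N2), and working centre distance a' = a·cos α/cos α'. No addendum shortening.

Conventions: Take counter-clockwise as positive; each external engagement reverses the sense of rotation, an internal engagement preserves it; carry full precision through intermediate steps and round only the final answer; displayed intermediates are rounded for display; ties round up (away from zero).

1.5232

recognized (one external pair, fixed centres): single-mesh tooth geometry, m = 1.243, N1 = 65, N2 = 32
base radii: r_b1 = 36.623586, r_b2 = 18.030073
tip radii: r_a1 = 41.640500, r_a2 = 21.131000
no profile shift: α' = α, a' = a
action lengths: √(r_a1²−r_b1²) = 19.815251, √(r_a2²−r_b2²) = 11.019783
base pitch p_b = π·m·cos α = 3.540197
CR = (19.815251 + 11.019783 − 60.285500·sin 24.96300°)/3.540197 = 1.523240
contact ratio ≈ 1.5232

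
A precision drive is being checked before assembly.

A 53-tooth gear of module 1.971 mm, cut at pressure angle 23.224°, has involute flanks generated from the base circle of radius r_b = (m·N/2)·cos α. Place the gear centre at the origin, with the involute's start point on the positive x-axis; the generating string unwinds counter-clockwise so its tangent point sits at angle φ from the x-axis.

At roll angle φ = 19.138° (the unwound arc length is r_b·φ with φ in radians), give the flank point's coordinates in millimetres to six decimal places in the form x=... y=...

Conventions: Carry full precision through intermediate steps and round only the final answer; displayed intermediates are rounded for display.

x=50.602607 y=0.589632

class = single-mesh tooth geometry [base-circle involute, m = 1.971, 53T]
pitch radius r_p = m·N/2 = 1.971·53/2 = 52.231500
base radius r_b = r_p·cos α = 52.231500·cos 23.224° = 47.999194
roll angle φ = 19.138° = 0.33402111 rad
x = r_b·(cos φ + φ·sin φ) = 50.602607
y = r_b·(sin φ − φ·cos φ) = 0.589632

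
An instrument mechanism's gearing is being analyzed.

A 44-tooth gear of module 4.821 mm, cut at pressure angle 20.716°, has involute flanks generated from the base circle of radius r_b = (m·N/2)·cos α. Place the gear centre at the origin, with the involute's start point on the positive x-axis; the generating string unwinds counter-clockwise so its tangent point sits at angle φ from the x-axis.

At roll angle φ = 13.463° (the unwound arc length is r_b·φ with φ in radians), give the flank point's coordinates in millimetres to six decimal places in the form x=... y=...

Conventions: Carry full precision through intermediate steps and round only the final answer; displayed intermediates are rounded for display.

single-mesh involute tooth geometry (44T wheel at module 4.821)
pitch radius r_p = m·N/2 = 4.821·44/2 = 106.062000
base radius r_b = r_p·cos α = 106.062000·cos 20.716° = 99.204592
roll angle φ = 13.463° = 0.23497368 rad
x = r_b·(cos φ + φ·sin φ) = 101.905578
y = r_b·(sin φ − φ·cos φ) = 0.426647

x=101.905578 y=0.426647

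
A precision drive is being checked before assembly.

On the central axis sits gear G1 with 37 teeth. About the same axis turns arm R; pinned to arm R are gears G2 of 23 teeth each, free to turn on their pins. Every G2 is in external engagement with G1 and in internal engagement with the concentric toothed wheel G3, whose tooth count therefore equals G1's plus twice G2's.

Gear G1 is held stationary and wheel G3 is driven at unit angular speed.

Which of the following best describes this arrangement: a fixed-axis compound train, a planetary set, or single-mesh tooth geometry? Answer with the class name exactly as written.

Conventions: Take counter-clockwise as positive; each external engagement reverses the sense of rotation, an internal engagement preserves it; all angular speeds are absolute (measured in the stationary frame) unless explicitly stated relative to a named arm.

topology: planetary set — G1 37T / G2 23T / G3 83T, arm = carrier (Willis)
classification: planetary set

planetary set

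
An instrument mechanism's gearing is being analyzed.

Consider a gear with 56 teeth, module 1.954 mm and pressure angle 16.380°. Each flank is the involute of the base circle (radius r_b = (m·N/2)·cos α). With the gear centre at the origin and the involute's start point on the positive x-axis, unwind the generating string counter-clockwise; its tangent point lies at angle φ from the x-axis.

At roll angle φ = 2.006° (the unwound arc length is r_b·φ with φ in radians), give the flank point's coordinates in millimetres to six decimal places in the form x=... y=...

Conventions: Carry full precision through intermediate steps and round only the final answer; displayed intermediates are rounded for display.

x=52.523537 y=0.000751

single-mesh involute tooth geometry (56T wheel at module 1.954)
pitch radius r_p = m·N/2 = 1.954·56/2 = 54.712000
base radius r_b = r_p·cos α = 54.712000·cos 16.380° = 52.491375
roll angle φ = 2.006° = 0.03501130 rad
x = r_b·(cos φ + φ·sin φ) = 52.523537
y = r_b·(sin φ − φ·cos φ) = 0.000751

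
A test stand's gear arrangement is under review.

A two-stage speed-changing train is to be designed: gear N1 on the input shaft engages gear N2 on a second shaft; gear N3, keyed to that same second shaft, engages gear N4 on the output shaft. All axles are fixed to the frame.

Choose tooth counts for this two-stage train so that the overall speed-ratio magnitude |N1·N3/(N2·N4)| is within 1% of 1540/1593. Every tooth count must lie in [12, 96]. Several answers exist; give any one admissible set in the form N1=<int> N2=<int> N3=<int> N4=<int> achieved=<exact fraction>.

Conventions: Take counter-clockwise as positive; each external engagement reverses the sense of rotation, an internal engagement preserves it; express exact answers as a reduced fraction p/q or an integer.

N1=20 N2=27 N3=77 N4=59 achieved=1540/1593

2-stage fixed-axis compound train for ratio 1540/1593
target = 1540/1593 in lowest terms: an exact hit needs N1·N3 = k·1540 and N2·N4 = k·1593 for one integer k, every count in [12, 96]; additionally prefer no 1:1 stage (N1 ≠ N2, N3 ≠ N4)
k = 1: N1·N3 = 1540 = 20·77, N2·N4 = 1593 = 27·59
achieved = 20·77/(27·59) = 1540/1593; |achieved − target| = 0 ≤ 77/7965 ✓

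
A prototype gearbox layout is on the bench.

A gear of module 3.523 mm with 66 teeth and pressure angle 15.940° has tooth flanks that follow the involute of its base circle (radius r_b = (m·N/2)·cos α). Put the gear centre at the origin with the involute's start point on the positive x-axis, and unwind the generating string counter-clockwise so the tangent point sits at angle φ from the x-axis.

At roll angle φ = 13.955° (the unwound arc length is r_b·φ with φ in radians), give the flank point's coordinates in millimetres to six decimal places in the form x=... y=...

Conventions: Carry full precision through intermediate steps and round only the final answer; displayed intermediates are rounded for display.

x=115.055565 y=0.535205

recognized (one wheel, involute flank): single-mesh tooth geometry, m = 3.523, N = 66
pitch radius r_p = m·N/2 = 3.523·66/2 = 116.259000
base radius r_b = r_p·cos α = 116.259000·cos 15.940° = 111.788820
roll angle φ = 13.955° = 0.24356070 rad
x = r_b·(cos φ + φ·sin φ) = 115.055565
y = r_b·(sin φ − φ·cos φ) = 0.535205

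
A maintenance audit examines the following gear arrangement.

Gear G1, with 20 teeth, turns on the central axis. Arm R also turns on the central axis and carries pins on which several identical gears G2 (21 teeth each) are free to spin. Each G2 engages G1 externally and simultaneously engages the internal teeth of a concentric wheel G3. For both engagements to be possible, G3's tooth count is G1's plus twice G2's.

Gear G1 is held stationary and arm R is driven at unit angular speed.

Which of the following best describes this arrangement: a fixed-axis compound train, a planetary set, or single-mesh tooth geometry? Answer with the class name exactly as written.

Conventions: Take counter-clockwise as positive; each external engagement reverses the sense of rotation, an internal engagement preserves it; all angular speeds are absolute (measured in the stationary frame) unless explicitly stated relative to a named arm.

planetary set

recognized (axles ride arm R): planetary set, 20/21/62 teeth
classification: planetary set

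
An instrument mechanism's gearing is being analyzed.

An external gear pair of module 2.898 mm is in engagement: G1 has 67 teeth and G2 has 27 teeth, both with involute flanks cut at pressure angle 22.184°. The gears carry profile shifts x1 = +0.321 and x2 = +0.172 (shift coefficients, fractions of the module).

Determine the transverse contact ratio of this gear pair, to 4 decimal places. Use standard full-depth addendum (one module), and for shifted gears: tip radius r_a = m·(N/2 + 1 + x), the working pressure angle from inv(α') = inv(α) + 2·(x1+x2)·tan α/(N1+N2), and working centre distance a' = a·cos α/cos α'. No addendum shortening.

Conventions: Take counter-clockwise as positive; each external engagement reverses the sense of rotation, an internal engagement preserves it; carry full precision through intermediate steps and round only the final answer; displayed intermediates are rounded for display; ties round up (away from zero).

1.5546

topology: single-mesh involute geometry — m = 2.898, 67T/27T pair
base radii: r_b1 = 89.896534, r_b2 = 36.226961
tip radii: r_a1 = 100.911258, r_a2 = 42.519456
inv(α') = inv(22.184°) + 2·(+0.321+0.172)·tan α/(67+27) = 0.02486009  ⇒  α' = 23.56046°
a' = a·cos α / cos α' = 136.2060·cos 22.184°/cos 23.56046° = 137.593455
action lengths: √(r_a1²−r_b1²) = 45.844249, √(r_a2²−r_b2²) = 22.260085
base pitch p_b = π·m·cos α = 8.430397
CR = (45.844249 + 22.260085 − 137.593455·sin 23.56046°)/8.430397 = 1.554606
contact ratio ≈ 1.5546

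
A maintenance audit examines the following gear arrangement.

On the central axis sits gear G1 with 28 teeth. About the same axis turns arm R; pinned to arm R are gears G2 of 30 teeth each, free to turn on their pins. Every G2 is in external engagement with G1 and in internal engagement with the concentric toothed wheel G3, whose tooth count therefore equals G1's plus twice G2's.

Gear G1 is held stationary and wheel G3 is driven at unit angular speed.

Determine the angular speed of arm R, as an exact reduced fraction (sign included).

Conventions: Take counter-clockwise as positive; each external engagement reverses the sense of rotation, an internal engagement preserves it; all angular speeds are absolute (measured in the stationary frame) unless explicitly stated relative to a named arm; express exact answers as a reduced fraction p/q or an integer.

22/29

topology: planetary set — G1 28T / G2 30T / G3 88T, arm = carrier (Willis)
ring teeth: 28 + 2·30 = 88
28(ω_sun−ω_arm) = −88(ω_ring−ω_arm),  ω_sun = 0, ω_ring = 1
28(0−ω_arm) = −88(1−ω_arm)  ⇒  116·ω_arm = 88  ⇒  ω_arm = 22/29
exact speed ratio = 22/29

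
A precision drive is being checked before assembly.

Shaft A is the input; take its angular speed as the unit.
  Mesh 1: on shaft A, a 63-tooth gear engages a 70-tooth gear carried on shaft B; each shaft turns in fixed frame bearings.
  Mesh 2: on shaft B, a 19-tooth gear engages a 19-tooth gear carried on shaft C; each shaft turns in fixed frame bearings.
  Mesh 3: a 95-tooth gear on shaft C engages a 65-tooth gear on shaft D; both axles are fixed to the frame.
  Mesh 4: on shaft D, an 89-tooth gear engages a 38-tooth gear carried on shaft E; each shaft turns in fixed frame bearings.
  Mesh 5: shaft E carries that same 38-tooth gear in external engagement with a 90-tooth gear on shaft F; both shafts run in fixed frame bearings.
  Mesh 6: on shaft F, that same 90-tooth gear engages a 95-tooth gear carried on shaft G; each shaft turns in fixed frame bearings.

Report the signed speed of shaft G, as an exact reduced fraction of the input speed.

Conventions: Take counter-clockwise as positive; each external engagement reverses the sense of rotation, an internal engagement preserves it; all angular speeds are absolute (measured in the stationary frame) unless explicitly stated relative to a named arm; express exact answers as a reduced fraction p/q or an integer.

6-mesh fixed-axis compound train (all bearings frame-fixed)
mesh 1 [63T→70T]: |ω|/ω_in = 1×63/70 = 9/10, sense flips to −
mesh 2 [19T→19T]: |ω|/ω_in = (9/10)×19/19 = 9/10, sense flips to +
mesh 3 [95T→65T]: |ω|/ω_in = (9/10)×95/65 = 171/130, sense flips to −
mesh 4 [89T→38T]: |ω|/ω_in = (171/130)×89/38 = 801/260, sense flips to +
mesh 5 [38T→90T]: |ω|/ω_in = (801/260)×38/90 = 1691/1300, sense flips to −
mesh 6 [90T→95T]: |ω|/ω_in = (1691/1300)×90/95 = 801/650, sense flips to +
signed output speed (× input speed) = 801/650

801/650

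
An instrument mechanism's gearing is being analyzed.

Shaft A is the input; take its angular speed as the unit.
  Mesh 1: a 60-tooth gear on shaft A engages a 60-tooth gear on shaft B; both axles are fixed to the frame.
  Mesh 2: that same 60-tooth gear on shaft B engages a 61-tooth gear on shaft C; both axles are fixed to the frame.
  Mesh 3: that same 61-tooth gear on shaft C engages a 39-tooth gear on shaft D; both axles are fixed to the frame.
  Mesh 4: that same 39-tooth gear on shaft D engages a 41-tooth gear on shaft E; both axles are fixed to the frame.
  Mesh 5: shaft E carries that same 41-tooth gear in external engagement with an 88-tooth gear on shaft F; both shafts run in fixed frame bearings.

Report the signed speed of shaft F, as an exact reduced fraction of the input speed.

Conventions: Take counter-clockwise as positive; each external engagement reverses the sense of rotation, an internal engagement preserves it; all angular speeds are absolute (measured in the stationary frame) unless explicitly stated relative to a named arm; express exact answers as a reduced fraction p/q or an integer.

-15/22

5-mesh fixed-axis compound train (all bearings frame-fixed)
mesh 1 [60T→60T]: |ω|/ω_in = 1×60/60 = 1, sense flips to −
mesh 2 [60T→61T]: |ω|/ω_in = 1×60/61 = 60/61, sense flips to +
mesh 3 [61T→39T]: |ω|/ω_in = (60/61)×61/39 = 20/13, sense flips to −
mesh 4 [39T→41T]: |ω|/ω_in = (20/13)×39/41 = 60/41, sense flips to +
mesh 5 [41T→88T]: |ω|/ω_in = (60/41)×41/88 = 15/22, sense flips to −
signed output speed (× input speed) = -15/22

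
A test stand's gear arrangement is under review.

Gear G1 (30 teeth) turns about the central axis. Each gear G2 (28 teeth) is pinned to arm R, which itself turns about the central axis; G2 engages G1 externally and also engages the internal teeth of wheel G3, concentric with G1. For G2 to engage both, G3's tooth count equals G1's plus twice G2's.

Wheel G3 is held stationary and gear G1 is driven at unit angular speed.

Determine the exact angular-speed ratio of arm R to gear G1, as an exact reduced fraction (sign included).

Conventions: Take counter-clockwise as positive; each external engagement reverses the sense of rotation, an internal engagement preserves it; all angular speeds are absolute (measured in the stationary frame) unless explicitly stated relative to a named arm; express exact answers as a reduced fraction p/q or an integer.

15/58

planetary set (30T centre, 28T on arm, 86T internal) — Willis relation
ring teeth: 30 + 2·28 = 86
30(ω_sun−ω_arm) = −86(ω_ring−ω_arm),  ω_ring = 0, ω_sun = 1
30(1−ω_arm) = −86(0−ω_arm)  ⇒  116·ω_arm = 30  ⇒  ω_arm = 15/58
ω_out/ω_in = 15/58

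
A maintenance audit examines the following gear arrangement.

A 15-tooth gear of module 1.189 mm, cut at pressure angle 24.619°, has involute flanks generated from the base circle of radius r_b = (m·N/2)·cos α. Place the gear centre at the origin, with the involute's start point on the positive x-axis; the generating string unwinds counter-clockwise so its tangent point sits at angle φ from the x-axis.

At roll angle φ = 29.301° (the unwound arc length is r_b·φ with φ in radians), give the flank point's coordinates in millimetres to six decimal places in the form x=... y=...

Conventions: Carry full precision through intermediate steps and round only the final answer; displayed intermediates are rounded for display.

x=9.098663 y=0.352056

class = single-mesh tooth geometry [base-circle involute, m = 1.189, 15T]
pitch radius r_p = m·N/2 = 1.189·15/2 = 8.917500
base radius r_b = r_p·cos α = 8.917500·cos 24.619° = 8.106882
roll angle φ = 29.301° = 0.51139892 rad
x = r_b·(cos φ + φ·sin φ) = 9.098663
y = r_b·(sin φ − φ·cos φ) = 0.352056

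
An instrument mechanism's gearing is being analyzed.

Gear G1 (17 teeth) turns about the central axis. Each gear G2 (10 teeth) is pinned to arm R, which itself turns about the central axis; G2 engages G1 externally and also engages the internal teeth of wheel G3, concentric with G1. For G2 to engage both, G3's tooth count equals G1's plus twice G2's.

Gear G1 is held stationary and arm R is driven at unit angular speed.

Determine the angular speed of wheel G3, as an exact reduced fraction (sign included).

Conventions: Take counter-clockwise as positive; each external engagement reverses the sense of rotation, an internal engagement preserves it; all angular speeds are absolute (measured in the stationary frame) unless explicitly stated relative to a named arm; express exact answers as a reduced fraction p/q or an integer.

planetary set (17T centre, 10T on arm, 37T internal) — Willis relation
ring teeth: 17 + 2·10 = 37
17(ω_sun−ω_arm) = −37(ω_ring−ω_arm),  ω_sun = 0, ω_arm = 1
ω_ring = 1 − (17/37)(0−1) = 54/37
exact speed ratio = 54/37

54/37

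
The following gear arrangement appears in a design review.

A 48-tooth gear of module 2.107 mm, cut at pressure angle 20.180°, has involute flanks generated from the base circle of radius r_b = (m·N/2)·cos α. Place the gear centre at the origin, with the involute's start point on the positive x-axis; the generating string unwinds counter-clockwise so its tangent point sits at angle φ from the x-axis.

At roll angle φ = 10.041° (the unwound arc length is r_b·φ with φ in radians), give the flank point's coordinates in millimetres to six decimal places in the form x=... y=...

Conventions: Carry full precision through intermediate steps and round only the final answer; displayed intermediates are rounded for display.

recognized (one wheel, involute flank): single-mesh tooth geometry, m = 2.107, N = 48
pitch radius r_p = m·N/2 = 2.107·48/2 = 50.568000
base radius r_b = r_p·cos α = 50.568000·cos 20.180° = 47.463807
roll angle φ = 10.041° = 0.17524851 rad
x = r_b·(cos φ + φ·sin φ) = 48.187076
y = r_b·(sin φ − φ·cos φ) = 0.084893

x=48.187076 y=0.084893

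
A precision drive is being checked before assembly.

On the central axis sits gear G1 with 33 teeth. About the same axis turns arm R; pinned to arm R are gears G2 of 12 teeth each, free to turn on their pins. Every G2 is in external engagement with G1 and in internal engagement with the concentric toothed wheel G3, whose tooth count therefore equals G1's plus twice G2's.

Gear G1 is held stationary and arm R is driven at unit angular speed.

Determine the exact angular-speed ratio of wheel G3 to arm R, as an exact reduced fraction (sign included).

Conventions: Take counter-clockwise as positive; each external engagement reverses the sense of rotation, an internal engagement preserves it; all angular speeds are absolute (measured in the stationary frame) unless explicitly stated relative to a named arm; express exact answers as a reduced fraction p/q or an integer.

recognized (axles ride arm R): planetary set, 33/12/57 teeth
ring teeth: 33 + 2·12 = 57
33(ω_sun−ω_arm) = −57(ω_ring−ω_arm),  ω_sun = 0, ω_arm = 1
ω_ring = 1 − (33/57)(0−1) = 30/19
ω_out/ω_in = 30/19

30/19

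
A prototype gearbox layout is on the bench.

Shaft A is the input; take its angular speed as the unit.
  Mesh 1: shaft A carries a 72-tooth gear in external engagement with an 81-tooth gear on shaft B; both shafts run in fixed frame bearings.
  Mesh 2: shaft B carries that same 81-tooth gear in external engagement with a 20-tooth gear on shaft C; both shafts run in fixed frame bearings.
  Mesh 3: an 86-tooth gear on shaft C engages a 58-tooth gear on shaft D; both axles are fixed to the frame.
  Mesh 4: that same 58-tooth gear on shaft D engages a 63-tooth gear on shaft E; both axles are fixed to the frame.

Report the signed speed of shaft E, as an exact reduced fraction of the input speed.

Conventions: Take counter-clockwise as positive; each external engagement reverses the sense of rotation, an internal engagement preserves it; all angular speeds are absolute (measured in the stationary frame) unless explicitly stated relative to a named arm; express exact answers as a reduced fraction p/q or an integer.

172/35

4-mesh fixed-axis compound train (all bearings frame-fixed)
mesh 1 [72T→81T]: |ω|/ω_in = 1×72/81 = 8/9, sense flips to −
mesh 2 [81T→20T]: |ω|/ω_in = (8/9)×81/20 = 18/5, sense flips to +
mesh 3 [86T→58T]: |ω|/ω_in = (18/5)×86/58 = 774/145, sense flips to −
mesh 4 [58T→63T]: |ω|/ω_in = (774/145)×58/63 = 172/35, sense flips to +
signed output speed (× input speed) = 172/35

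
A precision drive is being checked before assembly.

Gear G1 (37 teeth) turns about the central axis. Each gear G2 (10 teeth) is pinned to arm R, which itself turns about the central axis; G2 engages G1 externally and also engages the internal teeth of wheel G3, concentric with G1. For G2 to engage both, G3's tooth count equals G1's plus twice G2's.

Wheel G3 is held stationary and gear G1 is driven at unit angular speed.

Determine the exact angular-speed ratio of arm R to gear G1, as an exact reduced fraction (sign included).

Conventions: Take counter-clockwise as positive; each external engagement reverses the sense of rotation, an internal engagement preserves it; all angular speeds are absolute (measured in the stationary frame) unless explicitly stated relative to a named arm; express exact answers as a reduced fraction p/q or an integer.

37/94

planetary set (37T centre, 10T on arm, 57T internal) — Willis relation
ring teeth: 37 + 2·10 = 57
37(ω_sun−ω_arm) = −57(ω_ring−ω_arm),  ω_ring = 0, ω_sun = 1
37(1−ω_arm) = −57(0−ω_arm)  ⇒  94·ω_arm = 37  ⇒  ω_arm = 37/94
ω_out/ω_in = 37/94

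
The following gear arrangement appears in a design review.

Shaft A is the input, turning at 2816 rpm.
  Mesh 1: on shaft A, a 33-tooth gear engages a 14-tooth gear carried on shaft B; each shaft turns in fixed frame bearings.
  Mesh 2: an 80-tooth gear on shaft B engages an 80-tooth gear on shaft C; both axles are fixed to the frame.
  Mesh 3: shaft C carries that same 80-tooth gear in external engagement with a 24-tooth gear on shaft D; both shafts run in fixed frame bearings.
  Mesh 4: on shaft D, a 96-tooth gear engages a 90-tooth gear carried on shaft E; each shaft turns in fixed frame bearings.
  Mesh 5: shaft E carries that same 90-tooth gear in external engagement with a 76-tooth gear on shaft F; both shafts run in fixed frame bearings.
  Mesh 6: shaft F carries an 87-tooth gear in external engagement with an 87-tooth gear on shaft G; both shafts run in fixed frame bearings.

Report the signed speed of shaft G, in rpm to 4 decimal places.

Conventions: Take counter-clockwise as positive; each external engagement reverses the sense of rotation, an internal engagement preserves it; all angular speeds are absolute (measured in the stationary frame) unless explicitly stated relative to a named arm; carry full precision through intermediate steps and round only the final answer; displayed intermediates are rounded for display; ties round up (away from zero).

+27948.2707 rpm

6-mesh fixed-axis compound train (all bearings frame-fixed)
mesh 1 [33T→14T]: ω = 2816.0000×33/14 = 6637.7143 rpm, sense flips to −
mesh 2 [80T→80T]: ω = 6637.7143×80/80 = 6637.7143 rpm, sense flips to +
mesh 3 [80T→24T]: ω = 6637.7143×80/24 = 22125.7143 rpm, sense flips to −
mesh 4 [96T→90T]: ω = 22125.7143×96/90 = 23600.7619 rpm, sense flips to +
mesh 5 [90T→76T]: ω = 23600.7619×90/76 = 27948.2707 rpm, sense flips to −
mesh 6 [87T→87T]: ω = 27948.2707×87/87 = 27948.2707 rpm, sense flips to +
signed output speed = +27948.2707 rpm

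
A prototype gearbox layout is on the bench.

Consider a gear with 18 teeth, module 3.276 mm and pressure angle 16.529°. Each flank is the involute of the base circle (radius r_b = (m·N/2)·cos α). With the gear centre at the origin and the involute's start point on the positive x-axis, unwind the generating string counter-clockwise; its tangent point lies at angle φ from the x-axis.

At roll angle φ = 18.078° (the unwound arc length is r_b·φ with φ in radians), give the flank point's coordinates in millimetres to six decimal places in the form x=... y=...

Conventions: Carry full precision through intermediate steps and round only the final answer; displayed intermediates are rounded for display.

recognized (one wheel, involute flank): single-mesh tooth geometry, m = 3.276, N = 18
pitch radius r_p = m·N/2 = 3.276·18/2 = 29.484000
base radius r_b = r_p·cos α = 29.484000·cos 16.529° = 28.265599
roll angle φ = 18.078° = 0.31552062 rad
x = r_b·(cos φ + φ·sin φ) = 29.637741
y = r_b·(sin φ − φ·cos φ) = 0.293015

x=29.637741 y=0.293015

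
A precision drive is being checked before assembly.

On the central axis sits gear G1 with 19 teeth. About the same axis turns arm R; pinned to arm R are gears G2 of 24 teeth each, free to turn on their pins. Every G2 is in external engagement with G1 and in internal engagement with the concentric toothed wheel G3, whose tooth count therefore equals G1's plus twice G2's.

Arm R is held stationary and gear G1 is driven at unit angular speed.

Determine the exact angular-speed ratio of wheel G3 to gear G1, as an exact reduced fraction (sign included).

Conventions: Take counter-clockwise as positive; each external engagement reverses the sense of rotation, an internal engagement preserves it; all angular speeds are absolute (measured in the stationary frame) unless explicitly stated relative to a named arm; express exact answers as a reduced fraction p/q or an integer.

recognized (axles ride arm R): planetary set, 19/24/67 teeth
ring teeth: 19 + 2·24 = 67
19(ω_sun−ω_arm) = −67(ω_ring−ω_arm),  ω_arm = 0, ω_sun = 1
ω_ring = 0 − (19/67)(1−0) = -19/67
ω_out/ω_in = -19/67

-19/67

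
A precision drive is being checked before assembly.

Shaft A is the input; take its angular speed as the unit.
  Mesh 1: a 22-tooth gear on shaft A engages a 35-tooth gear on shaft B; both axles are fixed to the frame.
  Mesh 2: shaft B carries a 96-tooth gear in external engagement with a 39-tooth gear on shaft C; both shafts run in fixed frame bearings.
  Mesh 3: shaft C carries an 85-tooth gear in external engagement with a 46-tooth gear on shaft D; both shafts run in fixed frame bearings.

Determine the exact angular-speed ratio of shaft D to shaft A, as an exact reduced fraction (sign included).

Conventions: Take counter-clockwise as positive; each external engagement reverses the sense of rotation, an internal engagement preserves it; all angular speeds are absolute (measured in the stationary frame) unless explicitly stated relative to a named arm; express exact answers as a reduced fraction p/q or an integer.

class = fixed-axis compound train [3 meshes; 3 ratios multiply, 3 sense flips]
mesh 1 [22T→35T]: running ratio 22/35, sense −
mesh 2 [96T→39T]: running ratio 704/455, sense +
mesh 3 [85T→46T]: running ratio 5984/2093, sense −
ω_out/ω_in = -5984/2093

-5984/2093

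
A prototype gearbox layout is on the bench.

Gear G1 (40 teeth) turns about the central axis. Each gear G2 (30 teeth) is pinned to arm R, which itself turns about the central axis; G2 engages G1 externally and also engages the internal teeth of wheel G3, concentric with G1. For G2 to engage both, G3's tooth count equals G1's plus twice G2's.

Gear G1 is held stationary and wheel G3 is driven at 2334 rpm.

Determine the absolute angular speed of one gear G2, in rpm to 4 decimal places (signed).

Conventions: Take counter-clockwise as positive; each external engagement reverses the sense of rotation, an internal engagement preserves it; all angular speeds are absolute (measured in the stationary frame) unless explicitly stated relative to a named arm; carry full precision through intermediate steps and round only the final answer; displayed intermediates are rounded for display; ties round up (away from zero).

+3890.0000 rpm

class = planetary set [G3 = 40+2·30 = 100; Willis about the carrier]
normalise by the input: solve with ω_ring = 1, then scale by 2334 rpm
ring teeth: 40 + 2·30 = 100
40(ω_sun−ω_arm) = −100(ω_ring−ω_arm),  ω_sun = 0, ω_ring = 1
40(0−ω_arm) = −100(1−ω_arm)  ⇒  140·ω_arm = 100  ⇒  ω_arm = 5/7
sun–planet mesh: 40·(0−5/7) = −30·(ω_p−ω_arm)  ⇒  ω_p−ω_arm = 20/21
ω_p = 5/7 + 20/21 = 5/3
scale: ω_p = 5/3 × 2334 rpm = +3890.0000 rpm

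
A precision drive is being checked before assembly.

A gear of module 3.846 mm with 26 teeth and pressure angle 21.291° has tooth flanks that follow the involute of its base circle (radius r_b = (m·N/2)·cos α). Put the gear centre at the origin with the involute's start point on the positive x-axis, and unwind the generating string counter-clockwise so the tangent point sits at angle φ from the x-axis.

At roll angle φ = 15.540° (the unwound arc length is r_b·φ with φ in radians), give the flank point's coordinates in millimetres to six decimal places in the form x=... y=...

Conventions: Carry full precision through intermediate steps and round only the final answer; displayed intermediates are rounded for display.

x=48.267643 y=0.307551

single-mesh involute tooth geometry (26T wheel at module 3.846)
pitch radius r_p = m·N/2 = 3.846·26/2 = 49.998000
base radius r_b = r_p·cos α = 49.998000·cos 21.291° = 46.585550
roll angle φ = 15.540° = 0.27122417 rad
x = r_b·(cos φ + φ·sin φ) = 48.267643
y = r_b·(sin φ − φ·cos φ) = 0.307551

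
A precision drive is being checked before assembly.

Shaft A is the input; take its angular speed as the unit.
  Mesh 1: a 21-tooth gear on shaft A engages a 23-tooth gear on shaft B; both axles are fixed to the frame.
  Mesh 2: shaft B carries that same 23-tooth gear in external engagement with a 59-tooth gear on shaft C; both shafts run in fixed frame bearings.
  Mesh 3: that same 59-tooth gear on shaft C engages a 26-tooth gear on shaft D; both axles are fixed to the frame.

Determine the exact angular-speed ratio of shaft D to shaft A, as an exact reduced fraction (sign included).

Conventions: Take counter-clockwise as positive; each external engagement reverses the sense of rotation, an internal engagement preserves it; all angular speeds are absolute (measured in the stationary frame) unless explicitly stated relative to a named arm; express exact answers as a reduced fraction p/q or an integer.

class = fixed-axis compound train [3 meshes; 3 ratios multiply, 3 sense flips]
mesh 1 [21T→23T]: running ratio 21/23, sense −
mesh 2 [23T→59T]: running ratio 21/59, sense +
mesh 3 [59T→26T]: running ratio 21/26, sense −
ω_out/ω_in = -21/26

-21/26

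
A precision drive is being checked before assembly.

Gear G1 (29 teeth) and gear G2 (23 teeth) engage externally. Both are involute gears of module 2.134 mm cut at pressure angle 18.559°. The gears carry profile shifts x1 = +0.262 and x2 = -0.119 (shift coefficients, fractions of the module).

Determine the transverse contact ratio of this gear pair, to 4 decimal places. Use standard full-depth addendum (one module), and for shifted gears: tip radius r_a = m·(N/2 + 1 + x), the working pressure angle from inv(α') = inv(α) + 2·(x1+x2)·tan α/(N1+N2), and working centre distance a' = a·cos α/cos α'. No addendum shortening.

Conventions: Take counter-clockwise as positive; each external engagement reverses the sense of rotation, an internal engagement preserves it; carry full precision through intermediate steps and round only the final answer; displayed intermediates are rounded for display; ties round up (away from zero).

1.6375

recognized (one external pair, fixed centres): single-mesh tooth geometry, m = 2.134, N1 = 29, N2 = 23
base radii: r_b1 = 29.333853, r_b2 = 23.264780
tip radii: r_a1 = 33.636108, r_a2 = 26.421054
inv(α') = inv(18.559°) + 2·(+0.262-0.119)·tan α/(29+23) = 0.01367166  ⇒  α' = 19.45065°
a' = a·cos α / cos α' = 55.4840·cos 18.559°/cos 19.45065° = 55.782199
action lengths: √(r_a1²−r_b1²) = 16.459430, √(r_a2²−r_b2²) = 12.522864
base pitch p_b = π·m·cos α = 6.355518
CR = (16.459430 + 12.522864 − 55.782199·sin 19.45065°)/6.355518 = 1.637492
contact ratio ≈ 1.6375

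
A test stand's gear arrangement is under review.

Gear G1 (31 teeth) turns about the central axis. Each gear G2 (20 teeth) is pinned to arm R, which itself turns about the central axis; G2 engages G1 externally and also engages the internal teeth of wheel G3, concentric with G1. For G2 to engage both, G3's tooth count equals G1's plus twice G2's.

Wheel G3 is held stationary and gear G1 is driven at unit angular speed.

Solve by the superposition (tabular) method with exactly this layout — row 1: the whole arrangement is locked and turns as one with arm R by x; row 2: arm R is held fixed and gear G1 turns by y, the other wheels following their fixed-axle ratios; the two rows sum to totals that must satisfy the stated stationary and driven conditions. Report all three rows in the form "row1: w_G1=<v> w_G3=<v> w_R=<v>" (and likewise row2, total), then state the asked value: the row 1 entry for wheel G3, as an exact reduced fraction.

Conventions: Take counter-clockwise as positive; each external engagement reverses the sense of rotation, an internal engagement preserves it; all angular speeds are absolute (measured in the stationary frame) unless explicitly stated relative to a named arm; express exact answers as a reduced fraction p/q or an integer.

class = planetary set [G3 = 31+2·20 = 71; Willis about the carrier]
row 1 (train locked, turned with arm): all members turn x
row 2 (arm held, sun turns y): ω_ring = −(31/71)·y, ω_arm = 0
boundary: total ω_ring = x − (31/71)·y = 0 and total ω_sun = x + y = 1  ⇒  y = 71/102, x = 31/102
row 2 ring = −(31/71)·71/102 = -31/102
totals (row 1 + row 2): sun 31/102 + 71/102 = 1, ring 31/102 + (-31/102) = 0, arm 31/102 + 0 = 31/102
asked cell (row1, ring) = 31/102

row1: w_G1=31/102 w_G3=31/102 w_R=31/102
row2: w_G1=71/102 w_G3=-31/102 w_R=0
total: w_G1=1 w_G3=0 w_R=31/102
asked value: 31/102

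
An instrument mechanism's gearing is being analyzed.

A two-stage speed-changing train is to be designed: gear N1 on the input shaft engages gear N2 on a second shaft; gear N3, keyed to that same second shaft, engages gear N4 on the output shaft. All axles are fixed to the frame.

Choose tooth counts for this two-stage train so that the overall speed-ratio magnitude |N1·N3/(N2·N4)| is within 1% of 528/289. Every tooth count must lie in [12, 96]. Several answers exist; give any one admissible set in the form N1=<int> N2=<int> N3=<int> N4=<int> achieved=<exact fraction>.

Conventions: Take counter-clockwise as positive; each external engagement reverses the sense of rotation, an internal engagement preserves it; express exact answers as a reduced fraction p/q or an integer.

design class (target 528/289): fixed-axis compound train
target = 528/289 in lowest terms: an exact hit needs N1·N3 = k·528 and N2·N4 = k·289 for one integer k, every count in [12, 96]; additionally prefer no 1:1 stage (N1 ≠ N2, N3 ≠ N4)
k = 1: N1·N3 = 528 = 12·44, N2·N4 = 289 = 17·17
achieved = 12·44/(17·17) = 528/289; |achieved − target| = 0 ≤ 132/7225 ✓

N1=12 N2=17 N3=44 N4=17 achieved=528/289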